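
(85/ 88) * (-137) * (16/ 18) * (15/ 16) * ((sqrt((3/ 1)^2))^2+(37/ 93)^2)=-2306001125/ 2283336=-1009.93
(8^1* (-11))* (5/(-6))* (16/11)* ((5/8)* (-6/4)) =-100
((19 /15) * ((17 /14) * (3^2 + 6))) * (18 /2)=2907 /14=207.64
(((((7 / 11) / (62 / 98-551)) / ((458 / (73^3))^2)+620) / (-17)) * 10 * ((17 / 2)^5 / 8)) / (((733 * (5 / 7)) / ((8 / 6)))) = 2597289533111622363 / 1459574723064832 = 1779.48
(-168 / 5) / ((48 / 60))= -42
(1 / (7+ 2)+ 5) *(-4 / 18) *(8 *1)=-736 / 81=-9.09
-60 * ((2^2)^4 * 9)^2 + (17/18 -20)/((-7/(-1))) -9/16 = -45864714713/144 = -318504963.28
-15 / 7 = -2.14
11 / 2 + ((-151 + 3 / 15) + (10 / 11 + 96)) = -5323 / 110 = -48.39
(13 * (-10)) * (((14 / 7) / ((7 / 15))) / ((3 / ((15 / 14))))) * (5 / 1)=-48750 / 49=-994.90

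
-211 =-211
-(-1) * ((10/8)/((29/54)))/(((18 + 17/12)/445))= 360450/6757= 53.34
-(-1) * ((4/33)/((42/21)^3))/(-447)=-1/29502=-0.00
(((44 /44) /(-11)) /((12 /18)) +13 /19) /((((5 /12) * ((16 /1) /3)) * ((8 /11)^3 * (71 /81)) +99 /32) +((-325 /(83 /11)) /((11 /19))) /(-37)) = 992540370096 /10605378047069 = 0.09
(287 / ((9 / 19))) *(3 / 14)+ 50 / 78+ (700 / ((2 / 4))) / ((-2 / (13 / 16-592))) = 64578029 / 156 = 413961.72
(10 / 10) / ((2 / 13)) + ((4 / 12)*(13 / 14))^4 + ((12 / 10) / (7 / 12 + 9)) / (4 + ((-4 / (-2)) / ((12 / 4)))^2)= 58483979251 / 8946126000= 6.54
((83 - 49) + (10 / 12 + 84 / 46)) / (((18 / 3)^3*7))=5059 / 208656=0.02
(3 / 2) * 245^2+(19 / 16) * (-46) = 719863 / 8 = 89982.88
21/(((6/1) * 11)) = 7/22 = 0.32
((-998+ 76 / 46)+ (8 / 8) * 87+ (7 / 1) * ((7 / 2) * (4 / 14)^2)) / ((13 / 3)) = -209.39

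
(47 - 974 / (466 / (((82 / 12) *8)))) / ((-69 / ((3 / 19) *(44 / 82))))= 1034330 / 12523983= 0.08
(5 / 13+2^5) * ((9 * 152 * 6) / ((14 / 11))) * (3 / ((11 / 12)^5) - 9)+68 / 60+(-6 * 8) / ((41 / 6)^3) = -1255637494655464133 / 1377383772765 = -911610.49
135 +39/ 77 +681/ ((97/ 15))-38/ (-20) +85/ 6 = 28779824/ 112035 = 256.88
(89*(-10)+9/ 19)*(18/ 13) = -1231.65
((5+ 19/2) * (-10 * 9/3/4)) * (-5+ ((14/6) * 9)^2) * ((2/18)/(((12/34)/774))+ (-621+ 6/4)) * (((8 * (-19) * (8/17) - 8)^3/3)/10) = -298794849270.06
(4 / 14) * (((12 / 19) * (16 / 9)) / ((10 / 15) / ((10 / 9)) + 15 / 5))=320 / 3591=0.09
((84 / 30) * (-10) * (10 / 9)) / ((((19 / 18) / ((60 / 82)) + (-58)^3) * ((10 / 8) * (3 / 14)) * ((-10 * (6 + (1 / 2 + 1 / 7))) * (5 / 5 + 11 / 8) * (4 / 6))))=-351232 / 62056863889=-0.00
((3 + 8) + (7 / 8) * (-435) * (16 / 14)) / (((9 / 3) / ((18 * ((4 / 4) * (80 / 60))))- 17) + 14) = 3392 / 23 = 147.48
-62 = -62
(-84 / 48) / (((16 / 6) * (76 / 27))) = -567 / 2432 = -0.23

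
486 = 486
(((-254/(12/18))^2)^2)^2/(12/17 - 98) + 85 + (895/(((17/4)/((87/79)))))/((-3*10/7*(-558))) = -2828322592919429267599802981/619748838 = -4563659372152673995.98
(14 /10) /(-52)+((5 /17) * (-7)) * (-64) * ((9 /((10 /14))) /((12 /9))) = 5503561 /4420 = 1245.15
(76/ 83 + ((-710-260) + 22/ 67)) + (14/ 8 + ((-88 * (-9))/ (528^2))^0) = -21487837/ 22244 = -966.01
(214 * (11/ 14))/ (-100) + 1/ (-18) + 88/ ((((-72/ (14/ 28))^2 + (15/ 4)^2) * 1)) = -402690727/ 232400700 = -1.73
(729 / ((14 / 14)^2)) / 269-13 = -2768 / 269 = -10.29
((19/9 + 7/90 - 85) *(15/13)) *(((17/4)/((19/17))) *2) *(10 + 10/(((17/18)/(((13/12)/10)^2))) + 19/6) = -6870615127/711360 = -9658.42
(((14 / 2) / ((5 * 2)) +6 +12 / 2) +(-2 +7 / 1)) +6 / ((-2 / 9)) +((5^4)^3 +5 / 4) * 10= 2441406253.20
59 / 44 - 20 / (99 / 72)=-581 / 44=-13.20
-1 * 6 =-6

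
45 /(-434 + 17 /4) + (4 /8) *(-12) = -1166 /191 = -6.10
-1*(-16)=16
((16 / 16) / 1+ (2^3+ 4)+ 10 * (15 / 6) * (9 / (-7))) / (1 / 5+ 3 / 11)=-40.49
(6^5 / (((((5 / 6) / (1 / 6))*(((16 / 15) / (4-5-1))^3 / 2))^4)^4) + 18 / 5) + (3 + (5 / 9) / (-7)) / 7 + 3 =995119491226534848292203520696534654537529038229959 / 23447581845645915998023156543345278320640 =42440175612.88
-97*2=-194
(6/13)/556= 3/3614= 0.00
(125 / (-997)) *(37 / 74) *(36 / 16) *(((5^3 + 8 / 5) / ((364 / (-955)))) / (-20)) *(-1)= 27203175 / 11613056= 2.34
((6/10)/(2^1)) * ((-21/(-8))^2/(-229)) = -1323/146560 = -0.01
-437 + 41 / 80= -34919 / 80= -436.49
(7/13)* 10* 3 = 16.15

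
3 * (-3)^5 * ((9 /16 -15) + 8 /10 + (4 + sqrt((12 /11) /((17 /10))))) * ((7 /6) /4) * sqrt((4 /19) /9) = -567 * sqrt(106590) /7106 + 437157 * sqrt(19) /6080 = 287.36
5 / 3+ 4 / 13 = 77 / 39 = 1.97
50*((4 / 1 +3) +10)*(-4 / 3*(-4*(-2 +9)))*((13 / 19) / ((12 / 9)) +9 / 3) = 111484.21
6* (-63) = -378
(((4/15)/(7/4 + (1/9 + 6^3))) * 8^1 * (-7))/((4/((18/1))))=-0.31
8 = 8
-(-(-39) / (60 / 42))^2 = -74529 / 100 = -745.29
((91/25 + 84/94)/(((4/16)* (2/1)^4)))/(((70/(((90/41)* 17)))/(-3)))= -349299/192700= -1.81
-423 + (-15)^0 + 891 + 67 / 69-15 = 31393 / 69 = 454.97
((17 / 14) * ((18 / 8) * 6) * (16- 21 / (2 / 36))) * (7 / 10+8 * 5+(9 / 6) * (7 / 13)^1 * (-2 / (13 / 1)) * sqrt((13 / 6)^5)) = -33813153 / 140+9231 * sqrt(78) / 16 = -236427.15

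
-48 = -48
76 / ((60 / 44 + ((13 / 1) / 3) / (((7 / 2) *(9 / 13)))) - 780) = -158004 / 1615067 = -0.10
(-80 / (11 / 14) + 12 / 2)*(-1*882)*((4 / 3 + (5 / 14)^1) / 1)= 1571514 / 11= 142864.91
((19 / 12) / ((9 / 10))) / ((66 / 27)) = 95 / 132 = 0.72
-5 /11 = -0.45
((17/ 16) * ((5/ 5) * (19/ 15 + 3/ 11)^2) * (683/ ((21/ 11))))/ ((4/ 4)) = 187273819/ 207900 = 900.79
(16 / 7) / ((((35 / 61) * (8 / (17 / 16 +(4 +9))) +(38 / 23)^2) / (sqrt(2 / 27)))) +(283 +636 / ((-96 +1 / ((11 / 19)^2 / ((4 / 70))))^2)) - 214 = 645380 * sqrt(6) / 7766087 +2844004019484 / 41176120561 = 69.27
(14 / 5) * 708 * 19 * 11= 2071608 / 5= 414321.60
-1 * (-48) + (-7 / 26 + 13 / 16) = 48.54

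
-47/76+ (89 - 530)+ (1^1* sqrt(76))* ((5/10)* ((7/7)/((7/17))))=-33563/76+ 17* sqrt(19)/7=-431.03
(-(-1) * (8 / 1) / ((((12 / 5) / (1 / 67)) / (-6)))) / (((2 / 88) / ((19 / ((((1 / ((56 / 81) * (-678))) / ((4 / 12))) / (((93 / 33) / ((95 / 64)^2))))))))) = 25712132096 / 515565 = 49871.76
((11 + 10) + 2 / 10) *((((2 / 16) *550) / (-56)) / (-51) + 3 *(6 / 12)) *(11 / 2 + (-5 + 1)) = 922783 / 19040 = 48.47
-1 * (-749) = 749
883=883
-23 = -23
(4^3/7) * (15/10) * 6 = 576/7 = 82.29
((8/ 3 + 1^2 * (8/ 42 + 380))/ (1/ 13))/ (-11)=-452.47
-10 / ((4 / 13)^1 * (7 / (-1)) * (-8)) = -65 / 112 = -0.58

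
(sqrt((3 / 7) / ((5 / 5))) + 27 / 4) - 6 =sqrt(21) / 7 + 3 / 4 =1.40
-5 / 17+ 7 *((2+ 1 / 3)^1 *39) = 10824 / 17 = 636.71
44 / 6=22 / 3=7.33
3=3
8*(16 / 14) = 64 / 7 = 9.14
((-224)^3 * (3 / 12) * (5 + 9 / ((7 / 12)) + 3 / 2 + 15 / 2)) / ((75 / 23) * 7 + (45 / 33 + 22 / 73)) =-109085892608 / 32309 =-3376331.44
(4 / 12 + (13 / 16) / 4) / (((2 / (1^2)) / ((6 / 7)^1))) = 103 / 448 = 0.23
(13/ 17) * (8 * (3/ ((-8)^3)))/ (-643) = 39/ 699584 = 0.00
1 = 1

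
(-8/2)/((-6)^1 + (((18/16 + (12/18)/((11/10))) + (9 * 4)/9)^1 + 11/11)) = -1056/193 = -5.47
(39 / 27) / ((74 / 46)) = 299 / 333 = 0.90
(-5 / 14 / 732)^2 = 25 / 105021504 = 0.00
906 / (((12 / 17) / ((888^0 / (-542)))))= -2567 / 1084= -2.37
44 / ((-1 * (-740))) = 11 / 185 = 0.06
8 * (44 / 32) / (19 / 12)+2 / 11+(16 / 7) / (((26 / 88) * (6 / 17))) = 1657426 / 57057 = 29.05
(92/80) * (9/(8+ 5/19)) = 3933/3140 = 1.25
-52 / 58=-26 / 29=-0.90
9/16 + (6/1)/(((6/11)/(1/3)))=203/48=4.23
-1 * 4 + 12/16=-13/4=-3.25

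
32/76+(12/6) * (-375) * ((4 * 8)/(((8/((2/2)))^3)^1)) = -7061/152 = -46.45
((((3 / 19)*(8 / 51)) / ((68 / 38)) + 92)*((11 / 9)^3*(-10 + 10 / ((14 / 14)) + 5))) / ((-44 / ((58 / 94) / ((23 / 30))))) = -388797200 / 25305129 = -15.36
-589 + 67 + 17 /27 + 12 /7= -98215 /189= -519.66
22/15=1.47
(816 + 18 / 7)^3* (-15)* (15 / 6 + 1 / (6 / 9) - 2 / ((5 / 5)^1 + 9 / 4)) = -124167461220000 / 4459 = -27846481547.43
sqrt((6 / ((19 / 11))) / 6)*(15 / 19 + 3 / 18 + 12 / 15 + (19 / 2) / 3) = 3.75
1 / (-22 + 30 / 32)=-16 / 337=-0.05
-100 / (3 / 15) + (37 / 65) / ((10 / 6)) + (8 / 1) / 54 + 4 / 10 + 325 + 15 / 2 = -2924011 / 17550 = -166.61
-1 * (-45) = 45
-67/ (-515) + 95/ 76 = 2843/ 2060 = 1.38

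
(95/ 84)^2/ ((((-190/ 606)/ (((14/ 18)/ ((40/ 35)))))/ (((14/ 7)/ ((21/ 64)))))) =-9595/ 567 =-16.92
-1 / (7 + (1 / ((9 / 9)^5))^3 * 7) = -1 / 14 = -0.07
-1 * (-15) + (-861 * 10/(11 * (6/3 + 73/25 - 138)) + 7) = 340128/12199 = 27.88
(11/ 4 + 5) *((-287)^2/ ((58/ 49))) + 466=125226623/ 232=539769.93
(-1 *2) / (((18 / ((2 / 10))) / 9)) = -1 / 5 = -0.20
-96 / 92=-24 / 23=-1.04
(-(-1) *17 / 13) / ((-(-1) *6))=17 / 78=0.22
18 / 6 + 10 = 13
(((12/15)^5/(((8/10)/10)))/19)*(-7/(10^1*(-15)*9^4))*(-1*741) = -23296/20503125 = -0.00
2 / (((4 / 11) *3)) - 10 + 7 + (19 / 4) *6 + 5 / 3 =29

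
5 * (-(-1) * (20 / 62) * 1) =50 / 31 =1.61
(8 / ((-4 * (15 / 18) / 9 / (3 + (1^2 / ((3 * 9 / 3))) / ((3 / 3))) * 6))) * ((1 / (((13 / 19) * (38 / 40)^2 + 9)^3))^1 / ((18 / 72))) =-2867200000 / 56933326423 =-0.05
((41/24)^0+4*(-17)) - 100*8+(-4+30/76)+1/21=-694705/798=-870.56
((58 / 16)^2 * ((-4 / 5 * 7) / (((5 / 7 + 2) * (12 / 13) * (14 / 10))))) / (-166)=76531 / 605568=0.13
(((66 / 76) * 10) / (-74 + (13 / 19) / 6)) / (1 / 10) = -9900 / 8423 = -1.18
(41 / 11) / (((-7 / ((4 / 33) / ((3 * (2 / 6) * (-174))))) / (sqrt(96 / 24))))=164 / 221067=0.00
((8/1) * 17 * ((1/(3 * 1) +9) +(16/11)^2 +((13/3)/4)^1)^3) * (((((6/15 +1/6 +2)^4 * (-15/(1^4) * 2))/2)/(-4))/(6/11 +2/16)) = 245946398104651741/3784968000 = 64979782.68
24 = 24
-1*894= -894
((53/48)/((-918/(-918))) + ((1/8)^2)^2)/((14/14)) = 13571/12288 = 1.10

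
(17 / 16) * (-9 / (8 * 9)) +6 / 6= 111 / 128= 0.87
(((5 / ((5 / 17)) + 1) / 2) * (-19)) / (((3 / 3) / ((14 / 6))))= -399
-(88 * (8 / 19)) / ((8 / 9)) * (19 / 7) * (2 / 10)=-792 / 35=-22.63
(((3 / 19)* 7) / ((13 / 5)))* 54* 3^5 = 1377810 / 247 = 5578.18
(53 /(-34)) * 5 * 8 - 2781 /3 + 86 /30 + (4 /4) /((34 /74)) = -984.31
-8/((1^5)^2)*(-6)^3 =1728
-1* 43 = -43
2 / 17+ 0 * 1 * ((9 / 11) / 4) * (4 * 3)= 2 / 17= 0.12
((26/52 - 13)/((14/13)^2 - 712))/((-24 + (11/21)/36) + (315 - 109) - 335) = -0.00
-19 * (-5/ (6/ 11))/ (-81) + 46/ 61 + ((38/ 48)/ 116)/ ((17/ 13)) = -325256005/ 233847648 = -1.39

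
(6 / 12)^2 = 1 / 4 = 0.25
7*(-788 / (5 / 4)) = -4412.80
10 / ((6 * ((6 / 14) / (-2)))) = -70 / 9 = -7.78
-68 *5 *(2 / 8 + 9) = -3145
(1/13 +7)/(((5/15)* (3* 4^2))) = 23/52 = 0.44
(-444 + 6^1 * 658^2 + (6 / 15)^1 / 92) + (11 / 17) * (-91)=10155369187 / 3910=2597281.12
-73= -73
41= 41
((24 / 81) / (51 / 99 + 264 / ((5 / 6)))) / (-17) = -0.00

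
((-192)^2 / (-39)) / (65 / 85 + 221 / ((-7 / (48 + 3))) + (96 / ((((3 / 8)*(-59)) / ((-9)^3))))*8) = -21568512 / 540691463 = -0.04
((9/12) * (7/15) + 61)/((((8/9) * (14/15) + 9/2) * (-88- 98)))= -11043/178436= -0.06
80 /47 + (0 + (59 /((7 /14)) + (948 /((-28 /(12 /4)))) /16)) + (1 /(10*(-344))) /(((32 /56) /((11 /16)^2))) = 131368092537 /1158922240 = 113.35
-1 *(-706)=706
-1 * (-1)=1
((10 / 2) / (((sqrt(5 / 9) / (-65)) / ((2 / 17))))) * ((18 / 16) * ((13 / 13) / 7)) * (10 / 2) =-8775 * sqrt(5) / 476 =-41.22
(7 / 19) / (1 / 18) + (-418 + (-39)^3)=-1134877 / 19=-59730.37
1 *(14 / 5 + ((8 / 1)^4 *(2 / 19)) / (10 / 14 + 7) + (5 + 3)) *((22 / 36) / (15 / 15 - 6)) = -940841 / 115425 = -8.15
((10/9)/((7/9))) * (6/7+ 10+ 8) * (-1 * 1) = -1320/49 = -26.94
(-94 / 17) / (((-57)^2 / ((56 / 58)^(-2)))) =-39527 / 21651336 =-0.00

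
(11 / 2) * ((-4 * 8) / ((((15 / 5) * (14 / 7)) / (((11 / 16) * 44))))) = -2662 / 3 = -887.33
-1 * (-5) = 5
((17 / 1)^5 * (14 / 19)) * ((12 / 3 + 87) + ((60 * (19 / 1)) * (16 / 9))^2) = 734834305347562 / 171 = 4297276639459.43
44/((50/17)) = 374/25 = 14.96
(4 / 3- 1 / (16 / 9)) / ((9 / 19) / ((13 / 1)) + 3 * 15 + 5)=9139 / 593232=0.02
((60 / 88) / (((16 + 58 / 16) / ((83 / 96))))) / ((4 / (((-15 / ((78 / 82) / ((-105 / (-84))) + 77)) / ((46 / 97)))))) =-123784125 / 40524317504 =-0.00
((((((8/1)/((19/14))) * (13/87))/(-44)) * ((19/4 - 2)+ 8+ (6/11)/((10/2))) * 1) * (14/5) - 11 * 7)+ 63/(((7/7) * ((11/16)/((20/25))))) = -21499331/5000325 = -4.30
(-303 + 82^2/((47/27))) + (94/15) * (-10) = 3497.06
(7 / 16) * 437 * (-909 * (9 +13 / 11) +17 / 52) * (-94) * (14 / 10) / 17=5327767737719 / 388960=13697469.50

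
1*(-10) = -10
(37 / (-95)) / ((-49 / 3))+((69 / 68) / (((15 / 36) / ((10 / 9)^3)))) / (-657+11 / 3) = 0.02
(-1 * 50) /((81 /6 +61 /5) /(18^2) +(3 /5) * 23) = -162000 /44969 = -3.60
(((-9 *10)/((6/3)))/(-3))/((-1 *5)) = -3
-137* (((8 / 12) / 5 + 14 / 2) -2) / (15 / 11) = -116039 / 225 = -515.73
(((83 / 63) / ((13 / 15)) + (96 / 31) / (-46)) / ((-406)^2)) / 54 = 282791 / 1732598778456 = 0.00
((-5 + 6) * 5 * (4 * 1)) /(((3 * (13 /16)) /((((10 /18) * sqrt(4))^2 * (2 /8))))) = 2.53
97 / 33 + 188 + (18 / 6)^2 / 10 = 63307 / 330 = 191.84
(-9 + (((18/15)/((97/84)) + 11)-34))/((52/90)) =-67572/1261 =-53.59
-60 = -60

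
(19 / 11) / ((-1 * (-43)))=19 / 473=0.04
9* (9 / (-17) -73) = -11250 / 17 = -661.76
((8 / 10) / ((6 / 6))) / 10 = 2 / 25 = 0.08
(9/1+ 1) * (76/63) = 12.06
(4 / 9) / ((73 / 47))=188 / 657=0.29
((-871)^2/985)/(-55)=-758641/54175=-14.00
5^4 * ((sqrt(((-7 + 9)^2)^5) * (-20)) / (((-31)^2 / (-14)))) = 5600000 / 961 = 5827.26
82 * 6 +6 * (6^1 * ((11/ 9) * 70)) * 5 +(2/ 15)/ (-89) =21215818/ 1335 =15892.00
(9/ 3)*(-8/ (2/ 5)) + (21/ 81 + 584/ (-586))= -480493/ 7911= -60.74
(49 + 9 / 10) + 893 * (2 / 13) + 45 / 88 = 1074193 / 5720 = 187.80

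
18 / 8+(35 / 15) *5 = 167 / 12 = 13.92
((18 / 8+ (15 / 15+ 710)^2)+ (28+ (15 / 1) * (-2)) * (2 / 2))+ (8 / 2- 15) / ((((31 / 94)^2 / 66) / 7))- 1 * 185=1762894337 / 3844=458609.35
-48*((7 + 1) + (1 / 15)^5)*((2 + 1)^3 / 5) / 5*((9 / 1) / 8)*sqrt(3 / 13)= -36450006*sqrt(39) / 1015625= -224.13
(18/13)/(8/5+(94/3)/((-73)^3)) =52517295/60683597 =0.87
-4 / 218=-2 / 109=-0.02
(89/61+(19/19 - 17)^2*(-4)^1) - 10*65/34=-1080200/1037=-1041.66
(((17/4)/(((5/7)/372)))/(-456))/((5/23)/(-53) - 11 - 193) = 0.02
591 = 591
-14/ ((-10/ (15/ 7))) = 3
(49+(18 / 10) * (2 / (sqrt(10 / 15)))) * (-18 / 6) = -147-27 * sqrt(6) / 5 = -160.23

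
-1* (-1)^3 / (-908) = -1 / 908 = -0.00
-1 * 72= -72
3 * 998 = 2994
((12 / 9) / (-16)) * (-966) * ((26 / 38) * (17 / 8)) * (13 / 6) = 462553 / 1824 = 253.59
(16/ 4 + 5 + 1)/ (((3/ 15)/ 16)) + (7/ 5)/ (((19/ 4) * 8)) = 152007/ 190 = 800.04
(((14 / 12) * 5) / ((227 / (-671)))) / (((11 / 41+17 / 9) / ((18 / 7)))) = -20.55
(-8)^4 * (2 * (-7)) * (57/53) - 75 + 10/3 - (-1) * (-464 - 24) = -9894811/159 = -62231.52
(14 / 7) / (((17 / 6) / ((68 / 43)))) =48 / 43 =1.12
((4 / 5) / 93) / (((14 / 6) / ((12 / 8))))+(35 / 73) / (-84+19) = -1901 / 1029665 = -0.00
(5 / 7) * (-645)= -3225 / 7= -460.71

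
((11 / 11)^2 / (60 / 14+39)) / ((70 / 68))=34 / 1515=0.02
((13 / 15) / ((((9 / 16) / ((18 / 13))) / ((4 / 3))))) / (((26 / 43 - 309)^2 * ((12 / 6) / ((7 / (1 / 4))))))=3313408 / 7913435445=0.00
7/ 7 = 1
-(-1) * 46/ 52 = 23/ 26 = 0.88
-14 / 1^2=-14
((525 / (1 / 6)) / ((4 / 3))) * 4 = 9450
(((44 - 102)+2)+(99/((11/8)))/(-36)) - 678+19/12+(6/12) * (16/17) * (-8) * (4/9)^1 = -450487/612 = -736.09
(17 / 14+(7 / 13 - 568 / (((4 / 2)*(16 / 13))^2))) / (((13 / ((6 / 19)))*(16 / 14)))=-3214479 / 1644032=-1.96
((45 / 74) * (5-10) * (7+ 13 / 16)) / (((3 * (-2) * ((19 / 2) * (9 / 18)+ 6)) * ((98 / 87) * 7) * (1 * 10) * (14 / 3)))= 489375 / 488958848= 0.00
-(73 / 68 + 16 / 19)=-1.92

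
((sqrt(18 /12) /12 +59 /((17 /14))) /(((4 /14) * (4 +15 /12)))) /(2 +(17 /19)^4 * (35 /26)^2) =22024249 * sqrt(6) /2506564953 +145536237392 /14203868067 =10.27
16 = 16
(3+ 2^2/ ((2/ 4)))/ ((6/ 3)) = 11/ 2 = 5.50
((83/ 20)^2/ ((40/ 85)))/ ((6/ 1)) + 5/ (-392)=5726537/ 940800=6.09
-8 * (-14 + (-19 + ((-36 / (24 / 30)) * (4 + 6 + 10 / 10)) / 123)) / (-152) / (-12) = 253 / 1558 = 0.16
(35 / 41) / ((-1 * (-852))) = 35 / 34932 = 0.00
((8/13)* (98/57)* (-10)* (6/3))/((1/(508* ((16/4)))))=-31861760/741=-42998.33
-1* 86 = -86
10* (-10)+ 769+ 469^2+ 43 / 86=441261 / 2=220630.50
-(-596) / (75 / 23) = 13708 / 75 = 182.77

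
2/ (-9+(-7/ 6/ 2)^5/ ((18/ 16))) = -559872/ 2536231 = -0.22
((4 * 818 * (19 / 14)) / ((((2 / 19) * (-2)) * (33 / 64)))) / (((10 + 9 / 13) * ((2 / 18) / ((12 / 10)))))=-2211191424 / 53515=-41319.10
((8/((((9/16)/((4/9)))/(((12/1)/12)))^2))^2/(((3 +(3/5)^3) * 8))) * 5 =41943040000/8652390921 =4.85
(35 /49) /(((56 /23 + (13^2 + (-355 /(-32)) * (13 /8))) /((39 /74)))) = 191360 /96309409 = 0.00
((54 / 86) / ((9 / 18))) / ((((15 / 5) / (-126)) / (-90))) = 204120 / 43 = 4746.98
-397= -397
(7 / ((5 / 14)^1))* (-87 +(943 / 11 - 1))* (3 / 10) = -147 / 11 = -13.36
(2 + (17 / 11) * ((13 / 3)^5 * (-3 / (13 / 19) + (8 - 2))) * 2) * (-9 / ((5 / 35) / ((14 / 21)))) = -95190200 / 297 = -320505.72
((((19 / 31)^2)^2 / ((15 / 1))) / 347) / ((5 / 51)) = 2215457 / 8011544675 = 0.00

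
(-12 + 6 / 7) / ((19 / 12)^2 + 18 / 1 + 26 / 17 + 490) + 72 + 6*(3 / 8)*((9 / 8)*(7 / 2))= 45394549209 / 561552320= 80.84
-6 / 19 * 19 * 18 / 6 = -18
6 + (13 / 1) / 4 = 37 / 4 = 9.25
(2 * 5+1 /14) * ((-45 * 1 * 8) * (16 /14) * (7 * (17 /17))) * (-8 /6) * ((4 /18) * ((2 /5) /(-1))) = -24064 /7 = -3437.71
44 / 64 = 11 / 16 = 0.69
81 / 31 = 2.61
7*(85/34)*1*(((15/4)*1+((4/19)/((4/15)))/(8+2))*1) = 67.01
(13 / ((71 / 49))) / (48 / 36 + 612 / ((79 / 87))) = 21567 / 1623344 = 0.01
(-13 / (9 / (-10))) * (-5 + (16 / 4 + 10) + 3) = 520 / 3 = 173.33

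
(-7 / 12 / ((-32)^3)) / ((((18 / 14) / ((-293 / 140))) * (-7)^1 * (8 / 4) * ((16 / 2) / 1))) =293 / 1132462080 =0.00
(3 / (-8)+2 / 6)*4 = -1 / 6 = -0.17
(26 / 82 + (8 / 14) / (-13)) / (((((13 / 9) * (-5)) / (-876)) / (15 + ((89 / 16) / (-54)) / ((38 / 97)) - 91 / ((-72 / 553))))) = 23641.67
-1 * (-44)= 44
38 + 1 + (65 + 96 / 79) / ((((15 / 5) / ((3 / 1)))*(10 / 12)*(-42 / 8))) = 65987 / 2765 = 23.87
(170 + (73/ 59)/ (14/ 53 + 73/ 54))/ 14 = 23298838/ 1910125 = 12.20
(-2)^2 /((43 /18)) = 72 /43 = 1.67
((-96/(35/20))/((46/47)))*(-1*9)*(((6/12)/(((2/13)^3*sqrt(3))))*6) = 22303944*sqrt(3)/161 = 239947.60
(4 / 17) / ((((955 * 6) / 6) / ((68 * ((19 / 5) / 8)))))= 38 / 4775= 0.01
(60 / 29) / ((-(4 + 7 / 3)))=-0.33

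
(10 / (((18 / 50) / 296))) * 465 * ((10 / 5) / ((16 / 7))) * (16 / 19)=160580000 / 57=2817192.98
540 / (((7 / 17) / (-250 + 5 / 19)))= -43559100 / 133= -327512.03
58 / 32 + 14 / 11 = 543 / 176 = 3.09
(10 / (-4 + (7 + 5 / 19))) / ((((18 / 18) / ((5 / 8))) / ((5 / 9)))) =2375 / 2232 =1.06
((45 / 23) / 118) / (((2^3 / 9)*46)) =405 / 998752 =0.00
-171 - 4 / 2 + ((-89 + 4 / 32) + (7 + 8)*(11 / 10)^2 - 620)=-34549 / 40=-863.72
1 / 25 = 0.04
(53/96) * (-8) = -53/12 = -4.42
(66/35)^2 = 4356/1225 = 3.56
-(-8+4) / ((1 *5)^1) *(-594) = -2376 / 5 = -475.20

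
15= 15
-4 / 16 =-1 / 4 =-0.25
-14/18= -7/9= -0.78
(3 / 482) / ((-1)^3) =-3 / 482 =-0.01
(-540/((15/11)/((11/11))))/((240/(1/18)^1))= -11/120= -0.09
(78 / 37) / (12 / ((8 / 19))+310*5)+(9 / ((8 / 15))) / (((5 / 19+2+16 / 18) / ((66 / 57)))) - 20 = -45133967 / 3270652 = -13.80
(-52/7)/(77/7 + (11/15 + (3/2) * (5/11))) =-17160/28679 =-0.60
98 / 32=49 / 16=3.06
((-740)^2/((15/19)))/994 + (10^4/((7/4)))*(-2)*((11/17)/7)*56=-211690360/3621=-58461.85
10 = 10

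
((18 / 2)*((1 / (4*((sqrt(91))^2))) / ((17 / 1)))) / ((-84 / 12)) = -0.00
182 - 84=98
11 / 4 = 2.75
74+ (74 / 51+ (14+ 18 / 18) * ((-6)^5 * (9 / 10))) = -5349928 / 51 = -104900.55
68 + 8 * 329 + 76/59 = 159376/59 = 2701.29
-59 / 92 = -0.64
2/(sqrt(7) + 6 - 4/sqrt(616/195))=0.31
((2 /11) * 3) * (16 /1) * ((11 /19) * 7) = 672 /19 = 35.37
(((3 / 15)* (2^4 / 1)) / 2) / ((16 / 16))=1.60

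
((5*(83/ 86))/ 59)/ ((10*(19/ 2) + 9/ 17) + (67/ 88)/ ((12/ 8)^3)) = 2095335/ 2453111558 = 0.00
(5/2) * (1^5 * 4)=10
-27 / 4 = -6.75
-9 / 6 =-3 / 2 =-1.50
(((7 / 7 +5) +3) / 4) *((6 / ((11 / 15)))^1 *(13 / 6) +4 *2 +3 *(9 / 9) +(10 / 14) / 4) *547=43829469 / 1232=35575.87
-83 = -83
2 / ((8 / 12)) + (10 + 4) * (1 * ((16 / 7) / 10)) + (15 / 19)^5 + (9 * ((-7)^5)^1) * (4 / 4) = -1872630259241 / 12380495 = -151256.49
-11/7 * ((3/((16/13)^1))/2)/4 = -429/896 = -0.48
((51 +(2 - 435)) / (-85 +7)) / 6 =191 / 234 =0.82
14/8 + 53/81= 779/324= 2.40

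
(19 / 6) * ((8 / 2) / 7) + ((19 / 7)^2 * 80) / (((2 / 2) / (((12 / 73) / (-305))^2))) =26375343202 / 14574468615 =1.81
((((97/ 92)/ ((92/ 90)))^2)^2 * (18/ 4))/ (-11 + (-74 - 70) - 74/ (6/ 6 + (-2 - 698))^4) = -779988508988562774887855625/ 23738486873638143552514859008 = -0.03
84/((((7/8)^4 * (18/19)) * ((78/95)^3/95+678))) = 6338813440000/28412747126379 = 0.22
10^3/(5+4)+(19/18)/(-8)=5327/48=110.98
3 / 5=0.60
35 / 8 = 4.38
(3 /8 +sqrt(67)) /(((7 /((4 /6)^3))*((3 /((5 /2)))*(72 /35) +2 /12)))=50 /8301 +400*sqrt(67) /24903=0.14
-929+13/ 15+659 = -269.13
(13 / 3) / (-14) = -13 / 42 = -0.31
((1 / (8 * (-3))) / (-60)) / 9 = 0.00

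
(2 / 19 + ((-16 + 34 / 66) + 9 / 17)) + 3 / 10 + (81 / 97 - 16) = -307231481 / 10339230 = -29.72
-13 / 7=-1.86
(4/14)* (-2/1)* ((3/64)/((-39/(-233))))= -233/1456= -0.16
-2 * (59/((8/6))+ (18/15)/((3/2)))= -901/10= -90.10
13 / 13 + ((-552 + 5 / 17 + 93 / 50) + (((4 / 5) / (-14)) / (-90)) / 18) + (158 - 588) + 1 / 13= -3066164939 / 3132675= -978.77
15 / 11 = 1.36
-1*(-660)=660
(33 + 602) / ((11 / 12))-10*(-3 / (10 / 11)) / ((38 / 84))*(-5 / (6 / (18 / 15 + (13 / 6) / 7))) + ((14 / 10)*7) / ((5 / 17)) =6628269 / 10450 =634.28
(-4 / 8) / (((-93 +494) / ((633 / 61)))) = -633 / 48922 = -0.01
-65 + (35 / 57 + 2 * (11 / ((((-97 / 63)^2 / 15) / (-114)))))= -8545416490 / 536313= -15933.64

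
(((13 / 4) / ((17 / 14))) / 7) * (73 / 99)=0.28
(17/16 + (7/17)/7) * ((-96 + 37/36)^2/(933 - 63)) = 713063221/61337088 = 11.63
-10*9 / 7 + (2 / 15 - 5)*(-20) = 84.48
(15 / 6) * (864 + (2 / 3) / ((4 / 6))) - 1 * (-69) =2231.50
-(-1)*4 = 4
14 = 14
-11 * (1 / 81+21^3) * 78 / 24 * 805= -43176298165 / 162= -266520359.04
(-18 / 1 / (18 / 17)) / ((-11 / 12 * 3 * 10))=34 / 55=0.62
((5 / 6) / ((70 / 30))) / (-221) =-5 / 3094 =-0.00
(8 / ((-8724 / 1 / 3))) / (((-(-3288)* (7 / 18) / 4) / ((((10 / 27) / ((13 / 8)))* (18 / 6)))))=-160 / 27190527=-0.00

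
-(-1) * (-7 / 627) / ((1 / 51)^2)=-6069 / 209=-29.04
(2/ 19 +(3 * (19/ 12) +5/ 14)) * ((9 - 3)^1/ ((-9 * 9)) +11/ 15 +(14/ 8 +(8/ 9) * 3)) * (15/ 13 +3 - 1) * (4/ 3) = 111.26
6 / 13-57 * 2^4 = -11850 / 13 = -911.54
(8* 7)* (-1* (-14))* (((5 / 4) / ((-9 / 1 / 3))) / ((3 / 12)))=-3920 / 3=-1306.67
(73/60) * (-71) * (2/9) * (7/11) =-36281/2970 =-12.22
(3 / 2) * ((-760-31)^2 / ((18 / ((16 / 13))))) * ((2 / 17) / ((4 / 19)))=23775878 / 663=35861.05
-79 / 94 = -0.84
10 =10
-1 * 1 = -1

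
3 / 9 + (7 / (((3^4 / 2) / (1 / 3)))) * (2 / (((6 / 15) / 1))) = 151 / 243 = 0.62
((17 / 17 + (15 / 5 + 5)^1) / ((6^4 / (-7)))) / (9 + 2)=-7 / 1584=-0.00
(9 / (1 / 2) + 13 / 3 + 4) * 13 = 1027 / 3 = 342.33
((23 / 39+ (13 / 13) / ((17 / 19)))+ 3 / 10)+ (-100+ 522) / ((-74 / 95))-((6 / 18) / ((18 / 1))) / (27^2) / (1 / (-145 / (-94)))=-81659236743403 / 151291017540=-539.75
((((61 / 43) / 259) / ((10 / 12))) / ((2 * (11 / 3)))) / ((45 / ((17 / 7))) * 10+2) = 9333 / 1950311440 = 0.00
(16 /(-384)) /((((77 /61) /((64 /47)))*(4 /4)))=-488 /10857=-0.04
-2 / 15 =-0.13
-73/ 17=-4.29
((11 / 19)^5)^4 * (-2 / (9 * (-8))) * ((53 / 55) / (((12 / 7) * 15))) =0.00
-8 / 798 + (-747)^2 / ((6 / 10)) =371075981 / 399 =930014.99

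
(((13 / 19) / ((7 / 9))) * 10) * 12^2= 168480 / 133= 1266.77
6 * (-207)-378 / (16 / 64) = -2754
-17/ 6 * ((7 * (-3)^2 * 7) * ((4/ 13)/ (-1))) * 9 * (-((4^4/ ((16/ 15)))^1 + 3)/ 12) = -1821771/ 26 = -70068.12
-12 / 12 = -1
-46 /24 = -23 /12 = -1.92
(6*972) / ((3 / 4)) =7776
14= 14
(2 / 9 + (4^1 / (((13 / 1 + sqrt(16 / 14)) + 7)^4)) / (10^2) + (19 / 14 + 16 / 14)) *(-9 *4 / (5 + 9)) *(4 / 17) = -83078716015463 / 50440644243400 + 22113 *sqrt(14) / 2522032212170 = -1.65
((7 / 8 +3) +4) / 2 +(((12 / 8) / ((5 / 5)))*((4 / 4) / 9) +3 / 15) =1033 / 240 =4.30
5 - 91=-86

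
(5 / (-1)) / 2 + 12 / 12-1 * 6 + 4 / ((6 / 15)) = 5 / 2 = 2.50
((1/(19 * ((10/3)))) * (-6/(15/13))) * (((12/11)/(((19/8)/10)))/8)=-0.05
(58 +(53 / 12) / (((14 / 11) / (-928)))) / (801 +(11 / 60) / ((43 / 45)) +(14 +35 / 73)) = -833843960 / 215072949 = -3.88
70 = 70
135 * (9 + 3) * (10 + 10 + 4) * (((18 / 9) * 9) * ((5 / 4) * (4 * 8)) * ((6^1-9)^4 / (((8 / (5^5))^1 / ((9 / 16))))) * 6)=2989355625000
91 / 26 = 7 / 2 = 3.50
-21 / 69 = -7 / 23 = -0.30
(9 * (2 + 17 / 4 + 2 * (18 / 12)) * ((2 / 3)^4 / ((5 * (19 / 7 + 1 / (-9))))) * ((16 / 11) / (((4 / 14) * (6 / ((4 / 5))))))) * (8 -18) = -58016 / 6765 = -8.58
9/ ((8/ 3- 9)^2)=81/ 361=0.22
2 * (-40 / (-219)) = 80 / 219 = 0.37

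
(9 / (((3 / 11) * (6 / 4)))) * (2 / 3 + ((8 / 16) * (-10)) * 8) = -2596 / 3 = -865.33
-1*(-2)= 2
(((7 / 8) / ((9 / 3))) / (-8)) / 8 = -7 / 1536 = -0.00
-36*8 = -288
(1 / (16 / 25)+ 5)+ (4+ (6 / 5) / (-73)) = 61589 / 5840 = 10.55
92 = 92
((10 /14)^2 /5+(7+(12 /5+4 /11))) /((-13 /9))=-239292 /35035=-6.83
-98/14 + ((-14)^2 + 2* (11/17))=3235/17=190.29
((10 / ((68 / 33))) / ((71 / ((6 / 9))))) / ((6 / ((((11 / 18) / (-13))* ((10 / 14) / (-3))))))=3025 / 35587188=0.00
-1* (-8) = 8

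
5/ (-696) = -5/ 696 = -0.01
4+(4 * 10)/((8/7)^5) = 100419/4096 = 24.52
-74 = -74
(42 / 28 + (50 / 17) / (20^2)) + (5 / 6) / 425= 3079 / 2040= 1.51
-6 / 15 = -2 / 5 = -0.40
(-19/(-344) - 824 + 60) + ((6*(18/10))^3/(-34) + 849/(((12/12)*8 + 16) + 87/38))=-187119461189/243423000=-768.70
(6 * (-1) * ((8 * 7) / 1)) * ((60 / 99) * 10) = -22400 / 11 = -2036.36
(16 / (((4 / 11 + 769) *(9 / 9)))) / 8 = 22 / 8463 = 0.00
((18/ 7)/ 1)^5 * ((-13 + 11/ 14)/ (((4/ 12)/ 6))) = -2908045152/ 117649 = -24717.98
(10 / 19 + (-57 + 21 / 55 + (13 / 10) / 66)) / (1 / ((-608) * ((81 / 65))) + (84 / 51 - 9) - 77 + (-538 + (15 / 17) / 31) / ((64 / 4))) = 16008080328 / 33681468755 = 0.48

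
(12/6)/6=0.33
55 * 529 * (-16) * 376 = -175035520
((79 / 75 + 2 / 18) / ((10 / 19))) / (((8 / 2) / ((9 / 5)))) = 2489 / 2500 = 1.00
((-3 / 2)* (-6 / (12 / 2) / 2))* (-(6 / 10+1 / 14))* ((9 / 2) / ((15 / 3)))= -1269 / 2800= -0.45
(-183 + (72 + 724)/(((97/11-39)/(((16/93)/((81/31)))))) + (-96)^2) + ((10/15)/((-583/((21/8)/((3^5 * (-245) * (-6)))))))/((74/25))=1320208226319953/146182007664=9031.26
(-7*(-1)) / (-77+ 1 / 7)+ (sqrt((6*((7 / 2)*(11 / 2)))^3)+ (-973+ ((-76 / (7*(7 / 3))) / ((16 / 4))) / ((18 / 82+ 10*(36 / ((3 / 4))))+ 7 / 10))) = -18803422331 / 19323346+ 231*sqrt(462) / 4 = 268.20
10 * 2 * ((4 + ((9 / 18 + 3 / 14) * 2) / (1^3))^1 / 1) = 760 / 7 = 108.57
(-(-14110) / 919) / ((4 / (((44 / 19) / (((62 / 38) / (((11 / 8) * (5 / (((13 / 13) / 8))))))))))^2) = 5164612750 / 883159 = 5847.89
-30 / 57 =-10 / 19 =-0.53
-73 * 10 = -730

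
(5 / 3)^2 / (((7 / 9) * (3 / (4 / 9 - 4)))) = -4.23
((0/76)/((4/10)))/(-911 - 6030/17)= 0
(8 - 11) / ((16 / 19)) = -57 / 16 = -3.56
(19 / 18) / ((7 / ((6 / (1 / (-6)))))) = -38 / 7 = -5.43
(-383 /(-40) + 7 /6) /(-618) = -1289 /74160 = -0.02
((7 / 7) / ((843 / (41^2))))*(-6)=-3362 / 281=-11.96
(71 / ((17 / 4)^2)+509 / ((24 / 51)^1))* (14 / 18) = 17568635 / 20808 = 844.32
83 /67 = 1.24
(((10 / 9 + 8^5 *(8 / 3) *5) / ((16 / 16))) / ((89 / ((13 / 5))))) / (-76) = -5111821 / 30438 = -167.94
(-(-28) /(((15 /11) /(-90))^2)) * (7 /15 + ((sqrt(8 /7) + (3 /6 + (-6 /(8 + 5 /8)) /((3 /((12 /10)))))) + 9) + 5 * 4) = 34848 * sqrt(14) + 83283816 /23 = 3751424.75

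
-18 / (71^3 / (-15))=270 / 357911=0.00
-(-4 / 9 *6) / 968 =1 / 363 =0.00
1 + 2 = 3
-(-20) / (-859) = -20 / 859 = -0.02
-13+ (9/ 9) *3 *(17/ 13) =-118/ 13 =-9.08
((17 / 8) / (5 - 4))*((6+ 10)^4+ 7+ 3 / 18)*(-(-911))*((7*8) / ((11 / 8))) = 170531259724 / 33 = 5167613931.03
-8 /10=-4 /5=-0.80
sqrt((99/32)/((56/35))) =3 * sqrt(55)/16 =1.39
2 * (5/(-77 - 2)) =-0.13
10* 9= 90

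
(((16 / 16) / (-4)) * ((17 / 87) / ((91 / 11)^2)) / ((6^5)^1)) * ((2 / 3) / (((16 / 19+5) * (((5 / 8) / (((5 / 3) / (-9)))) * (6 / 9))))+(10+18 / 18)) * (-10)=337502275 / 33579562056768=0.00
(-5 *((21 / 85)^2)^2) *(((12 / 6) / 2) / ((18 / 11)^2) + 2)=-0.04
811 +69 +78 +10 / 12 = 5753 / 6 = 958.83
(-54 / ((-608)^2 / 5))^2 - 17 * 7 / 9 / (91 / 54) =-3484612321923 / 444117286912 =-7.85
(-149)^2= 22201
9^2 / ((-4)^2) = 81 / 16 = 5.06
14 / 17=0.82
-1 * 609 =-609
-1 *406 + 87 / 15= -2001 / 5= -400.20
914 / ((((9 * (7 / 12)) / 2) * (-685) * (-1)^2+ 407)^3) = -467968 / 1378378299689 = -0.00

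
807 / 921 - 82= -24905 / 307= -81.12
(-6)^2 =36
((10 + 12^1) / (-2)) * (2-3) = 11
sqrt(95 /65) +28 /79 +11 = sqrt(247) /13 +897 /79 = 12.56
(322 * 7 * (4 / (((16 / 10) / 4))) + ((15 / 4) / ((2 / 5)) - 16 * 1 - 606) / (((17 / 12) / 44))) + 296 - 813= 2995.59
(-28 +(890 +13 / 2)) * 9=15633 / 2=7816.50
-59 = -59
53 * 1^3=53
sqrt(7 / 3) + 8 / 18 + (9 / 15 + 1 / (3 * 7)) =344 / 315 + sqrt(21) / 3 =2.62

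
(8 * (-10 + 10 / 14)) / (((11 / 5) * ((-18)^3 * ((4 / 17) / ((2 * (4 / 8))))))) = 5525 / 224532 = 0.02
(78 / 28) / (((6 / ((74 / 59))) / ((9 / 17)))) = 4329 / 14042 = 0.31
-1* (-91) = 91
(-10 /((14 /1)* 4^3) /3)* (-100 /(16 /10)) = 625 /2688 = 0.23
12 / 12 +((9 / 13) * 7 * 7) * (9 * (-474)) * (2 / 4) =-940640 / 13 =-72356.92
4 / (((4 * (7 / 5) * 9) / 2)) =10 / 63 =0.16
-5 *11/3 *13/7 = -715/21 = -34.05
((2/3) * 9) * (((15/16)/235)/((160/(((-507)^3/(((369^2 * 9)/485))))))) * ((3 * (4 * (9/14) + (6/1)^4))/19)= -2127971149785/1345015168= -1582.12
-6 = -6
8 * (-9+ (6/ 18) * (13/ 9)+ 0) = -1840/ 27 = -68.15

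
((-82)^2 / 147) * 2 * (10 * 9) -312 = 388152 / 49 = 7921.47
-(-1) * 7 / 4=7 / 4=1.75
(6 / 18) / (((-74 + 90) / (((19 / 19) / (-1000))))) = -1 / 48000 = -0.00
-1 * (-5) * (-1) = -5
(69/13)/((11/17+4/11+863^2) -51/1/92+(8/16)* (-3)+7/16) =4748304/666275763283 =0.00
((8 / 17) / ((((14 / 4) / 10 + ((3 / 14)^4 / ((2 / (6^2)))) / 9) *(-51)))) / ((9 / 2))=-1536640 / 265450257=-0.01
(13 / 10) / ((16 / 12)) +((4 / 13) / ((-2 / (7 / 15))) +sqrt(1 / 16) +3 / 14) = 14933 / 10920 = 1.37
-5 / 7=-0.71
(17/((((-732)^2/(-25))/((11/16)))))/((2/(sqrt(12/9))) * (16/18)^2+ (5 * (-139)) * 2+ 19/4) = 56100 * sqrt(3)/249852862554731+ 6294714525/15990583203502784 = 0.00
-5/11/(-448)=5/4928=0.00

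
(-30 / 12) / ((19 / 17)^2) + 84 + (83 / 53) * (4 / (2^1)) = 3257611 / 38266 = 85.13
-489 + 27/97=-47406/97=-488.72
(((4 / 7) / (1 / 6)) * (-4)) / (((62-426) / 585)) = 1080 / 49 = 22.04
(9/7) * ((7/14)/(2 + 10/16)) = 12/49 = 0.24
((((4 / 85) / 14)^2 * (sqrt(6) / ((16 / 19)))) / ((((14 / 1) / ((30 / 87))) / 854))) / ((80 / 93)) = 0.00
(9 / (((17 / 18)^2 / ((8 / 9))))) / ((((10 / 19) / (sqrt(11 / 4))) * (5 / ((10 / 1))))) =24624 * sqrt(11) / 1445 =56.52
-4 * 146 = -584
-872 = -872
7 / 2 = 3.50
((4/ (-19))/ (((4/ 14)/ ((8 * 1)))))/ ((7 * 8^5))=-1/ 38912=-0.00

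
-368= -368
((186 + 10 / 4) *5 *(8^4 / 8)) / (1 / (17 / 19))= 8203520 / 19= 431764.21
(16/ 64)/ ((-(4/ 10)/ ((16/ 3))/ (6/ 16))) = -5/ 4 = -1.25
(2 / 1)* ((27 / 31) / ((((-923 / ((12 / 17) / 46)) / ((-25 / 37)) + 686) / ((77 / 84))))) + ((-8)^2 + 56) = 50056107945 / 417134171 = 120.00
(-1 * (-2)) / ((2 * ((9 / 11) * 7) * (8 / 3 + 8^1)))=11 / 672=0.02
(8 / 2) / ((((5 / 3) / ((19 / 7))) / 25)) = 1140 / 7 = 162.86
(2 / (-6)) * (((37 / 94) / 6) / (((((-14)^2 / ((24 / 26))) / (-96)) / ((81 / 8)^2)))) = 242757 / 239512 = 1.01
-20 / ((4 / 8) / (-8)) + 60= 380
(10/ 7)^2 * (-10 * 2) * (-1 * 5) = 10000/ 49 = 204.08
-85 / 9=-9.44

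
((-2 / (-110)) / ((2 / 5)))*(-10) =-5 / 11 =-0.45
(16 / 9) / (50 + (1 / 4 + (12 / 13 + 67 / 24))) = 1664 / 50511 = 0.03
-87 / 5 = -17.40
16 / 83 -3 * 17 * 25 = -105809 / 83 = -1274.81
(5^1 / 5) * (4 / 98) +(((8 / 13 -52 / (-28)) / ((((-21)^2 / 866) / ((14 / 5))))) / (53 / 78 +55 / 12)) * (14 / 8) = 183502 / 40229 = 4.56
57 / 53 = 1.08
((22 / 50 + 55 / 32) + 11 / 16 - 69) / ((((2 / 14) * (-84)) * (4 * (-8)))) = -17641 / 102400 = -0.17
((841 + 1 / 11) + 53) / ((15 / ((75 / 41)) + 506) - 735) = -49175 / 12144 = -4.05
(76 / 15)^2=5776 / 225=25.67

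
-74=-74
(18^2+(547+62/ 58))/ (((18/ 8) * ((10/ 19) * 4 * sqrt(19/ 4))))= 84.47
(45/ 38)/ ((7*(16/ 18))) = 405/ 2128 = 0.19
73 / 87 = 0.84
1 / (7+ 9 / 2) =0.09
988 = 988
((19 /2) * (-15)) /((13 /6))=-855 /13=-65.77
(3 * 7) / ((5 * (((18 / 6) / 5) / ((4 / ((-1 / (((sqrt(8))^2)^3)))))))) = -14336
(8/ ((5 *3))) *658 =5264/ 15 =350.93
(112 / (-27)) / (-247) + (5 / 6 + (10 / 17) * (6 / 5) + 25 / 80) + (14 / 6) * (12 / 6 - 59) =-237868327 / 1813968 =-131.13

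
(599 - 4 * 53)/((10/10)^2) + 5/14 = 5423/14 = 387.36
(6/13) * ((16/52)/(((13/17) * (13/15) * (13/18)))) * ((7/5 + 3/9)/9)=1632/28561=0.06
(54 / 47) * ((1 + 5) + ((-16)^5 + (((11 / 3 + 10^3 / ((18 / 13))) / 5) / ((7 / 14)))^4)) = 1240048517464276 / 151875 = 8164928510.05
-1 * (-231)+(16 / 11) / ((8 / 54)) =2649 / 11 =240.82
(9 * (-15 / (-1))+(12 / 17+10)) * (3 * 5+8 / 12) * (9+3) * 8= 3725408 / 17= 219141.65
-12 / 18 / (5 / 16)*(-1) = 32 / 15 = 2.13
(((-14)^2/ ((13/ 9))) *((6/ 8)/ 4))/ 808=1323/ 42016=0.03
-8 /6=-1.33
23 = 23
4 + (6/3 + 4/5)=34/5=6.80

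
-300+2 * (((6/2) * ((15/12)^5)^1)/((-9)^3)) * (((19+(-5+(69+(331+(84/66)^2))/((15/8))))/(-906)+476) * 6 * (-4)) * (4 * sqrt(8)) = -300+244473581875 * sqrt(2)/106556472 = 2944.64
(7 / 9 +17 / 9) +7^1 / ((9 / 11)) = 101 / 9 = 11.22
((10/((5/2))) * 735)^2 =8643600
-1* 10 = -10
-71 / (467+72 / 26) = -923 / 6107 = -0.15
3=3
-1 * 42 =-42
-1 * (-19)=19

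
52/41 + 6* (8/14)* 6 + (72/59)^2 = 23306716/999047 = 23.33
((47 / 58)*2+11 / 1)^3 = 49027896 / 24389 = 2010.25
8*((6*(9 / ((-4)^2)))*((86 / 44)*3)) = 3483 / 22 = 158.32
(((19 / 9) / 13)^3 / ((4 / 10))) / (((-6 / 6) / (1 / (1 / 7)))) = -240065 / 3203226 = -0.07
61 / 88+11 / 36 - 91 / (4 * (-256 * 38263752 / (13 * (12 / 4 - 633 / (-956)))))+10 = 503545146396073 / 45782086090752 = 11.00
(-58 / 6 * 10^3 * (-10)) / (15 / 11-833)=-797500 / 6861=-116.24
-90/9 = -10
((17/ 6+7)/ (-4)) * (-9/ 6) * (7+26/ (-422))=10797/ 422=25.59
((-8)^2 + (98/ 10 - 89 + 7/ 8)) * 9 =-5157/ 40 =-128.92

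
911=911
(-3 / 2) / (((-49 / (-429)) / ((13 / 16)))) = -16731 / 1568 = -10.67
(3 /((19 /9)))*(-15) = -405 /19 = -21.32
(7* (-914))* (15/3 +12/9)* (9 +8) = -2066554/3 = -688851.33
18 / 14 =9 / 7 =1.29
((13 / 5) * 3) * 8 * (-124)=-38688 / 5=-7737.60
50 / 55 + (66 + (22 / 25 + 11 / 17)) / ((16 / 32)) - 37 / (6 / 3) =1098281 / 9350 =117.46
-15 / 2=-7.50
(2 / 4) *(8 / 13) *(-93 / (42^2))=-31 / 1911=-0.02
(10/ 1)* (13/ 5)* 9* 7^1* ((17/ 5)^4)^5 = 6657211044088723791693822438/ 95367431640625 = 69805917277663.78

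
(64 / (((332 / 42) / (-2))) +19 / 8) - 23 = -36.82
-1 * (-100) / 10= 10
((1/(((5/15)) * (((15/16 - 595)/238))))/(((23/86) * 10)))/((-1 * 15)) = 163744/5465375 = 0.03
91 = 91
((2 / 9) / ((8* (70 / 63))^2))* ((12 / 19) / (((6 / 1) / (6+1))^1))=63 / 30400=0.00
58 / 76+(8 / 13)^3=83169 / 83486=1.00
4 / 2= 2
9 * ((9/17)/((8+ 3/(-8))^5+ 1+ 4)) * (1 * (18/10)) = 23887872/71804611985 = 0.00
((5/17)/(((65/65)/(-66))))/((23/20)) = -6600/391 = -16.88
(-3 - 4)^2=49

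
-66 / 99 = -2 / 3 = -0.67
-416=-416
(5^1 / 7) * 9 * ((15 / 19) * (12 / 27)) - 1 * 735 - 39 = -102642 / 133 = -771.74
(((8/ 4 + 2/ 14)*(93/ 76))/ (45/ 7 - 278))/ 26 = -1395/ 3756376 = -0.00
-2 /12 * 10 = -5 /3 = -1.67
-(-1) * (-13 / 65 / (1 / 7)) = -7 / 5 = -1.40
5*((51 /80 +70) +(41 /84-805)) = -1232909 /336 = -3669.37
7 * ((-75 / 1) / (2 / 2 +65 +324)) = -35 / 26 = -1.35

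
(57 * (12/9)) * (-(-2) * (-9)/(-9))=152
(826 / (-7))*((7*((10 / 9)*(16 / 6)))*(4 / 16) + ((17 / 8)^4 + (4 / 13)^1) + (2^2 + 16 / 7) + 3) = -20882516227 / 5031936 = -4150.00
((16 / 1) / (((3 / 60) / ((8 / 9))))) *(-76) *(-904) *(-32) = -625359075.56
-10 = -10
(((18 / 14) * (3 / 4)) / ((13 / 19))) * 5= 2565 / 364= 7.05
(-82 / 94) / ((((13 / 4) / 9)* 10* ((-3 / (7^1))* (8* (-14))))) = -123 / 24440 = -0.01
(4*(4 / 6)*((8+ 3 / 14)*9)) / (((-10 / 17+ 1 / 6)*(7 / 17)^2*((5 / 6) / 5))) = -244077840 / 14749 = -16548.77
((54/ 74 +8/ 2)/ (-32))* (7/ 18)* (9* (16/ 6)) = -1225/ 888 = -1.38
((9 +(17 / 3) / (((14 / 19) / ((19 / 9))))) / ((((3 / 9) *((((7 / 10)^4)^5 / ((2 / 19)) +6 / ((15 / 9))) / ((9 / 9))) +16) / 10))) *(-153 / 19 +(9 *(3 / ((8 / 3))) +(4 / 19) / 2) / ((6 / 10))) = 4892314625000000000000000000 / 37064564146537219769216229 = 131.99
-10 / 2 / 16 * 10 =-25 / 8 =-3.12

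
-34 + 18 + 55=39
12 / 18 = 2 / 3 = 0.67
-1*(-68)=68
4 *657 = 2628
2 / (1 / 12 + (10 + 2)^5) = 0.00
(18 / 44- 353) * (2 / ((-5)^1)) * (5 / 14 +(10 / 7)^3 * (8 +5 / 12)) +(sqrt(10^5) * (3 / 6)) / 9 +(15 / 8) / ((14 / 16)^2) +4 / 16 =50 * sqrt(10) / 9 +159094157 / 45276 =3531.44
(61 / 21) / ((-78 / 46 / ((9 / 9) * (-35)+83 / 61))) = 5244 / 91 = 57.63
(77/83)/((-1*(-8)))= 77/664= 0.12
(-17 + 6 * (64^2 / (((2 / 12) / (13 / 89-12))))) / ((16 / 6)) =-466702779 / 712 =-655481.43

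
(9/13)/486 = 1/702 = 0.00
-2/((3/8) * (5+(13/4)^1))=-64/99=-0.65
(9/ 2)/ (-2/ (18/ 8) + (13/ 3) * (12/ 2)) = 81/ 452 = 0.18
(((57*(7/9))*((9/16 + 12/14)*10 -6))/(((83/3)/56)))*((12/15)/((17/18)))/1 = 258552/415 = 623.02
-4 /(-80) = 1 /20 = 0.05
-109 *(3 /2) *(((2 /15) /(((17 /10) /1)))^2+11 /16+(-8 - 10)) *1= 78504089 /27744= 2829.59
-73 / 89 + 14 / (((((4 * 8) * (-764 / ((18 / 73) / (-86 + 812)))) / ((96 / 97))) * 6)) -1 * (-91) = 5253787205195 / 58259040796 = 90.18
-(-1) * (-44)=-44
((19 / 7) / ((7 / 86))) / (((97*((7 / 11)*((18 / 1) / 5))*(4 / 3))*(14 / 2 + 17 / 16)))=4180 / 299439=0.01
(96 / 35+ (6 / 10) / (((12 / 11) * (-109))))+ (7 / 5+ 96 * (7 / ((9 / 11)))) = 37790069 / 45780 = 825.47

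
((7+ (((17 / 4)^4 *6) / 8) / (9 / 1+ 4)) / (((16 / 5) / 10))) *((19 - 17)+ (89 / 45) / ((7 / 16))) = 526.18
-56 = -56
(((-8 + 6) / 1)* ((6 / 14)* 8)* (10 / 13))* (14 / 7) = -960 / 91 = -10.55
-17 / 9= -1.89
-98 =-98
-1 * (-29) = 29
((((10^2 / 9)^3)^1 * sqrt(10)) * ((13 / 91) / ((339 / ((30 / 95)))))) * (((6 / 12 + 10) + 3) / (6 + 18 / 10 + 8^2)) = 5000000 * sqrt(10) / 145676097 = 0.11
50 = 50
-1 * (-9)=9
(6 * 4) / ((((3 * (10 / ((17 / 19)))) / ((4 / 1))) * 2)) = 136 / 95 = 1.43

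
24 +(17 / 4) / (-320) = 30703 / 1280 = 23.99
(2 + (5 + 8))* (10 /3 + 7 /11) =655 /11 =59.55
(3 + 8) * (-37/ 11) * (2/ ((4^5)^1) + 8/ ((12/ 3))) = -37925/ 512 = -74.07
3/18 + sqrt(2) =1/6 + sqrt(2) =1.58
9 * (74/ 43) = 666/ 43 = 15.49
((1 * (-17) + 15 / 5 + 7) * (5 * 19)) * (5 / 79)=-3325 / 79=-42.09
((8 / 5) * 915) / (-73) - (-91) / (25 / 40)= 125.55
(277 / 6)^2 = 76729 / 36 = 2131.36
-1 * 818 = -818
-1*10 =-10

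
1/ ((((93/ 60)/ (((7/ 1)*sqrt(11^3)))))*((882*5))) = 22*sqrt(11)/ 1953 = 0.04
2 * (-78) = -156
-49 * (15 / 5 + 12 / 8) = -441 / 2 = -220.50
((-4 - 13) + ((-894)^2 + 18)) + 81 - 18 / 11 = 8792480 / 11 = 799316.36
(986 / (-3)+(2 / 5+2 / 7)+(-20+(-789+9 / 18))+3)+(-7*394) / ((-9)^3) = -57648473 / 51030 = -1129.70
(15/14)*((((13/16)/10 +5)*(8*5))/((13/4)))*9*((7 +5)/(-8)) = -329265/364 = -904.57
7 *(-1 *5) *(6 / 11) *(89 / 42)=-445 / 11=-40.45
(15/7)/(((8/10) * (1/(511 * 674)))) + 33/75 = 46126897/50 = 922537.94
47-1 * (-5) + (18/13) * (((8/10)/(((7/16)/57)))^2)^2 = 163409173.06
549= 549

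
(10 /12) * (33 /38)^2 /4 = 1815 /11552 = 0.16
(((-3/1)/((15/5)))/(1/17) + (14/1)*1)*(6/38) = -9/19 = -0.47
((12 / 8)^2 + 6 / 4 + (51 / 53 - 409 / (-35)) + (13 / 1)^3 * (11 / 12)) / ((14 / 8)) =45194804 / 38955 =1160.18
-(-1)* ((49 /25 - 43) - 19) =-60.04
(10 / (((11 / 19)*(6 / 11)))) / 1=95 / 3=31.67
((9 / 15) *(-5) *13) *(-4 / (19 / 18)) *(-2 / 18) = -312 / 19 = -16.42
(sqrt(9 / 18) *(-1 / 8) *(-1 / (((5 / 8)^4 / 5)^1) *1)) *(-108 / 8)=-3456 *sqrt(2) / 125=-39.10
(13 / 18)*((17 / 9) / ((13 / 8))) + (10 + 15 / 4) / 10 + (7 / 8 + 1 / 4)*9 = 1999 / 162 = 12.34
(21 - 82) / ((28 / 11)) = -671 / 28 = -23.96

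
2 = 2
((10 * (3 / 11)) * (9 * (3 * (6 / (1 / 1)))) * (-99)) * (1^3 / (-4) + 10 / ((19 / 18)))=-7665435 / 19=-403443.95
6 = 6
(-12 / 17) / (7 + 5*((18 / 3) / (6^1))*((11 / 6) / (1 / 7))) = -72 / 7259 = -0.01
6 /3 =2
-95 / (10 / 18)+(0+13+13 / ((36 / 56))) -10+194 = 416 / 9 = 46.22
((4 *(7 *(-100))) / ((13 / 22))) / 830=-6160 / 1079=-5.71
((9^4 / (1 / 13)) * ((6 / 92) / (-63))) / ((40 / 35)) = -28431 / 368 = -77.26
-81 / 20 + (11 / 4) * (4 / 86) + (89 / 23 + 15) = 295661 / 19780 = 14.95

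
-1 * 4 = -4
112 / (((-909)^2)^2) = 112 / 682740290961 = 0.00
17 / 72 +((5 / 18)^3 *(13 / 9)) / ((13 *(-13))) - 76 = -6462145 / 85293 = -75.76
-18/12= -3/2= -1.50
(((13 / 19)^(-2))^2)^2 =16983563041 / 815730721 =20.82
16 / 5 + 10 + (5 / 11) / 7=5107 / 385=13.26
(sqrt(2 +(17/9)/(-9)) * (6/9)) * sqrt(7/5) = 2 * sqrt(203)/27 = 1.06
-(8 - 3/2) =-13/2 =-6.50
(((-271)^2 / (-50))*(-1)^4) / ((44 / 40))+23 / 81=-5947456 / 4455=-1335.01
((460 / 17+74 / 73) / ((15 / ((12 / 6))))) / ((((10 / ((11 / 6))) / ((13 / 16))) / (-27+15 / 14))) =-301400957 / 20848800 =-14.46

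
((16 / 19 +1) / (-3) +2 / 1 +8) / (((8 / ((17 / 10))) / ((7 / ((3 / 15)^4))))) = 7958125 / 912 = 8726.01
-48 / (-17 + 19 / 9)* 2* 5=2160 / 67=32.24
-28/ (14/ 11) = -22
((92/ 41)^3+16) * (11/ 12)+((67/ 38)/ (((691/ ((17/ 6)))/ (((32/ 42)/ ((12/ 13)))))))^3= 26349870187968203583963955/ 1053008623142072605811061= 25.02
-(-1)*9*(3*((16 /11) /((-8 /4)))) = -216 /11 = -19.64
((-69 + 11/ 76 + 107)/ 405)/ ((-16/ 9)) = -2899/ 54720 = -0.05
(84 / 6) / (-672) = -1 / 48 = -0.02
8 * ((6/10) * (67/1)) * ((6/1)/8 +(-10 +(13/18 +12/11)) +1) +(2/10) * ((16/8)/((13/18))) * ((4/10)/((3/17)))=-22188326/10725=-2068.84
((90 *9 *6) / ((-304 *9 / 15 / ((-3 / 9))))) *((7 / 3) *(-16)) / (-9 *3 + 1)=12.75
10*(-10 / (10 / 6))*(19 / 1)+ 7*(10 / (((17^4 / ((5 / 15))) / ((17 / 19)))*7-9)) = -1117358425 / 980139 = -1140.00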